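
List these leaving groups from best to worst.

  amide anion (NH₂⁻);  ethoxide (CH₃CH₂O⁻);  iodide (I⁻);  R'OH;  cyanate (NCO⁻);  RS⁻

iodide (I⁻) > R'OH > cyanate (NCO⁻) > RS⁻ > ethoxide (CH₃CH₂O⁻) > amide anion (NH₂⁻)

Leaving-group ability tracks the stability of the departed species; conjugate-acid pKₐ is the usual yardstick (lower pKₐ → better LG).
iodide (I⁻): pKₐ(HI) ≈ -10
R'OH: pKₐ(R'OH₂⁺) ≈ -2.4
cyanate (NCO⁻): pKₐ(HOCN) ≈ 3.5
RS⁻: pKₐ(RSH (a thiol)) ≈ 10.5
ethoxide (CH₃CH₂O⁻): pKₐ(CH₃CH₂OH) ≈ 16
amide anion (NH₂⁻): pKₐ(NH₃) ≈ 38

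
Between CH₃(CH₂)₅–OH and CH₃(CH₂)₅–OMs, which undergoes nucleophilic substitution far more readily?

CH₃(CH₂)₅–OMs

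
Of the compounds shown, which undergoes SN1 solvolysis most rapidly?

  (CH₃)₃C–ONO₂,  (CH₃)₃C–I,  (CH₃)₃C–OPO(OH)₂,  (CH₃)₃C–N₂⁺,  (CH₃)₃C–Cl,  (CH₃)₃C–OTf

The skeletons are identical, so relative rate is governed entirely by leaving-group ability.
Leaving-group ability tracks the stability of the departed species; conjugate-acid pKₐ is the usual yardstick (lower pKₐ → better LG).
(CH₃)₃C–N₂⁺ loses N₂: no meaningful conjugate acid; N₂ departs as an exceptionally stable neutral molecule
(CH₃)₃C–OTf loses OTf⁻: pKₐ(CF₃SO₃H (triflic acid)) ≈ -14
(CH₃)₃C–I loses I⁻: pKₐ(HI) ≈ -10
(CH₃)₃C–Cl loses Cl⁻: pKₐ(HCl) ≈ -7
(CH₃)₃C–ONO₂ loses NO₃⁻: pKₐ(HNO₃) ≈ -1.3
(CH₃)₃C–OPO(OH)₂ loses H₂PO₄⁻: pKₐ(H₃PO₄) ≈ 2.1

(CH₃)₃C–N₂⁺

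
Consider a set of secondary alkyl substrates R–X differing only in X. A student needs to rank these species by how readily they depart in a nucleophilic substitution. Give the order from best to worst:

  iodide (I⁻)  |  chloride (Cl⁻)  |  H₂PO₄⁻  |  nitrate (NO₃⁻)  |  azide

iodide (I⁻): pKₐ(HI) ≈ -10
chloride (Cl⁻): pKₐ(HCl) ≈ -7 — moderately weak base
nitrate (NO₃⁻): pKₐ(HNO₃) ≈ -1.3
H₂PO₄⁻: pKₐ(H₃PO₄) ≈ 2.1
azide: pKₐ(HN₃) ≈ 4.7

iodide (I⁻) > chloride (Cl⁻) > nitrate (NO₃⁻) > H₂PO₄⁻ > azide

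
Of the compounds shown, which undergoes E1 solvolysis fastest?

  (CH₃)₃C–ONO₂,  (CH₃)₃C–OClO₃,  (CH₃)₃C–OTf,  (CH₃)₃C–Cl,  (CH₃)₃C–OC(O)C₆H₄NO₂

(CH₃)₃C–OTf

The skeletons are identical, so relative rate is governed entirely by leaving-group ability.
A good leaving group is a weak base: the lower the pKₐ of its conjugate acid, the more readily it departs.
(CH₃)₃C–OTf loses OTf⁻: pKₐ(CF₃SO₃H (triflic acid)) ≈ -14
(CH₃)₃C–OClO₃ loses ClO₄⁻: pKₐ(HClO₄) ≈ -10
(CH₃)₃C–Cl loses Cl⁻: pKₐ(HCl) ≈ -7
(CH₃)₃C–ONO₂ loses NO₃⁻: pKₐ(HNO₃) ≈ -1.3
(CH₃)₃C–OC(O)C₆H₄NO₂ loses p-O₂N–C₆H₄–COO⁻: pKₐ(p-nitrobenzoic acid) ≈ 3.4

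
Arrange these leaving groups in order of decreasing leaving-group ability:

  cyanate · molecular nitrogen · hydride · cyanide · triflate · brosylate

molecular nitrogen > triflate > brosylate > cyanate > cyanide > hydride

Rank by basicity of the departing species: weakest base leaves most easily.
molecular nitrogen: no meaningful conjugate acid; N₂ departs as an exceptionally stable neutral molecule
triflate: pKₐ(CF₃SO₃H (triflic acid)) ≈ -14
brosylate: pKₐ(p-BrC₆H₄SO₃H) ≈ -2.8 — arenesulfonate with a p-bromo substituent
cyanate: pKₐ(HOCN) ≈ 3.5
cyanide: pKₐ(HCN) ≈ 9.2 — sp carbon stabilises the charge somewhat, but still a poor LG
hydride: pKₐ(H₂) ≈ 36 — extremely strong base; leaves only in special hydride-transfer contexts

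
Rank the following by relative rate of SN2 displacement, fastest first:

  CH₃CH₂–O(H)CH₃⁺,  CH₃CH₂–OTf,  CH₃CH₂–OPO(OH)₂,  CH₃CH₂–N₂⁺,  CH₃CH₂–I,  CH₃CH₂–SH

With the same alkyl group throughout, only the leaving group differentiates the rates.
Rank by basicity of the departing species: weakest base leaves most easily.
CH₃CH₂–N₂⁺ loses N₂: no meaningful conjugate acid; N₂ departs as an exceptionally stable neutral molecule
CH₃CH₂–OTf loses OTf⁻: pKₐ(CF₃SO₃H (triflic acid)) ≈ -14
CH₃CH₂–I loses I⁻: pKₐ(HI) ≈ -10
CH₃CH₂–O(H)CH₃⁺ loses R'OH: pKₐ(R'OH₂⁺) ≈ -2.4
CH₃CH₂–OPO(OH)₂ loses H₂PO₄⁻: pKₐ(H₃PO₄) ≈ 2.1
CH₃CH₂–SH loses HS⁻: pKₐ(H₂S) ≈ 7

CH₃CH₂–N₂⁺ > CH₃CH₂–OTf > CH₃CH₂–I > CH₃CH₂–O(H)CH₃⁺ > CH₃CH₂–OPO(OH)₂ > CH₃CH₂–SH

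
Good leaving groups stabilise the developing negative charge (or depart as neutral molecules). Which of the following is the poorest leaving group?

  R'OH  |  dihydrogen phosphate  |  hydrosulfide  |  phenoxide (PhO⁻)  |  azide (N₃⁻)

phenoxide (PhO⁻)

A good leaving group is a weak base: the lower the pKₐ of its conjugate acid, the more readily it departs.
R'OH: pKₐ(R'OH₂⁺) ≈ -2.4
dihydrogen phosphate: pKₐ(H₃PO₄) ≈ 2.1
azide (N₃⁻): pKₐ(HN₃) ≈ 4.7
hydrosulfide: pKₐ(H₂S) ≈ 7
phenoxide (PhO⁻): pKₐ(C₆H₅OH (phenol)) ≈ 10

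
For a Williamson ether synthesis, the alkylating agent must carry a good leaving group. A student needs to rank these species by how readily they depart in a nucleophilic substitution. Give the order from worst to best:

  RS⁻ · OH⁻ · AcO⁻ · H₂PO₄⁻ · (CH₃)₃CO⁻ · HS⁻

(CH₃)₃CO⁻ < OH⁻ < RS⁻ < HS⁻ < AcO⁻ < H₂PO₄⁻

H₂PO₄⁻: pKₐ(H₃PO₄) ≈ 2.1
AcO⁻: pKₐ(CH₃COOH) ≈ 4.8 — resonance-stabilised but still a weak base
HS⁻: pKₐ(H₂S) ≈ 7
RS⁻: pKₐ(RSH (a thiol)) ≈ 10.5
OH⁻: pKₐ(H₂O) ≈ 15.7
(CH₃)₃CO⁻: pKₐ(t-BuOH) ≈ 18 — bulky, strongly basic alkoxide
Listed from poorest to best leaving group as asked.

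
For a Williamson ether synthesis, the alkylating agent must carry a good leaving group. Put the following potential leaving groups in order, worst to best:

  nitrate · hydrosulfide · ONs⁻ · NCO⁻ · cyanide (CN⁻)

cyanide (CN⁻) < hydrosulfide < NCO⁻ < nitrate < ONs⁻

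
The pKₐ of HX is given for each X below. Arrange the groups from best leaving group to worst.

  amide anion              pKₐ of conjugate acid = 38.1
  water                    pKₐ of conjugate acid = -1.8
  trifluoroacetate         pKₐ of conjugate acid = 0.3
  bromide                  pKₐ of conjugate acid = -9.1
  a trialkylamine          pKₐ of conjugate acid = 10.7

Lower conjugate-acid pKₐ ⇒ weaker base ⇒ better leaving group.
Sorting by the given values: bromide (-9.1), water (-1.8), trifluoroacetate (0.3), a trialkylamine (10.7), amide anion (38.1).

bromide > water > trifluoroacetate > a trialkylamine > amide anion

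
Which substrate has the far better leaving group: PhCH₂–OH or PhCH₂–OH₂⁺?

PhCH₂–OH₂⁺

From PhCH₂–OH the departing group would be OH⁻ (pKₐ(H₂O) ≈ 15.7). Strong base; essentially never leaves without prior activation.
From PhCH₂–OH₂⁺ the leaving group is H₂O (pKₐ(H₃O⁺) ≈ -1.7). Neutral; leaves from a protonated alcohol (R–OH₂⁺).
(In practice PhCH₂–OH₂⁺ is made from PhCH₂–OH by protonation with strong acid, converting the leaving group from hydroxide to neutral water.)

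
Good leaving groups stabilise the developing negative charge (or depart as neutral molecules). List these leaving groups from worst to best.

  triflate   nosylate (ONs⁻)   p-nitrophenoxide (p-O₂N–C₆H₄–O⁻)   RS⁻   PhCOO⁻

RS⁻ < p-nitrophenoxide (p-O₂N–C₆H₄–O⁻) < PhCOO⁻ < nosylate (ONs⁻) < triflate

Rank by basicity of the departing species: weakest base leaves most easily.
triflate: pKₐ(CF₃SO₃H (triflic acid)) ≈ -14
nosylate (ONs⁻): pKₐ(p-O₂NC₆H₄SO₃H) ≈ -3.5
PhCOO⁻: pKₐ(C₆H₅COOH) ≈ 4.2
p-nitrophenoxide (p-O₂N–C₆H₄–O⁻): pKₐ(p-nitrophenol) ≈ 7.2
RS⁻: pKₐ(RSH (a thiol)) ≈ 10.5
The question asks for worst first, so the sequence is read in increasing leaving-group ability.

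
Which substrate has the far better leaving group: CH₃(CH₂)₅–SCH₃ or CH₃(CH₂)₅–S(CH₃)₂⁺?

From CH₃(CH₂)₅–SCH₃ the departing group would be RS⁻ (pKₐ(RSH (a thiol)) ≈ 10.5). Moderately basic; rarely leaves without activation.
From CH₃(CH₂)₅–S(CH₃)₂⁺ the leaving group is SR'₂ (pKₐ(R'₂SH⁺) ≈ -7). Neutral; leaves from a sulfonium salt (R–SR'₂⁺).
(In practice CH₃(CH₂)₅–S(CH₃)₂⁺ is made from CH₃(CH₂)₅–SCH₃ by S-methylation with CH₃I, allowing neutral dimethyl sulfide, rather than methanethiolate, to depart.)

CH₃(CH₂)₅–S(CH₃)₂⁺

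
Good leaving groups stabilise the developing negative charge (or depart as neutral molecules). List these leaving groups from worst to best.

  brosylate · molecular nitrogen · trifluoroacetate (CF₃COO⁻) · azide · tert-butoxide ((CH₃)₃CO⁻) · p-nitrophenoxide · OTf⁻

Rank by basicity of the departing species: weakest base leaves most easily.
molecular nitrogen: no meaningful conjugate acid; N₂ departs as an exceptionally stable neutral molecule
OTf⁻: pKₐ(CF₃SO₃H (triflic acid)) ≈ -14
brosylate: pKₐ(p-BrC₆H₄SO₃H) ≈ -2.8
trifluoroacetate (CF₃COO⁻): pKₐ(CF₃COOH) ≈ 0.2
azide: pKₐ(HN₃) ≈ 4.7
p-nitrophenoxide: pKₐ(p-nitrophenol) ≈ 7.2
tert-butoxide ((CH₃)₃CO⁻): pKₐ(t-BuOH) ≈ 18
Listed from poorest to best leaving group as asked.

tert-butoxide ((CH₃)₃CO⁻) < p-nitrophenoxide < azide < trifluoroacetate (CF₃COO⁻) < brosylate < OTf⁻ < molecular nitrogen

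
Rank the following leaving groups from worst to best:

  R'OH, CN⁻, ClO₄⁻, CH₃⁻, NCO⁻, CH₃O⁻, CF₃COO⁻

The more stable X⁻ (or X) is on its own — i.e. the weaker a base it is — the better a leaving group it makes.
ClO₄⁻: pKₐ(HClO₄) ≈ -10 — extremely weak base; rarely used for safety reasons
R'OH: pKₐ(R'OH₂⁺) ≈ -2.4 — neutral; leaves from a protonated ether (an oxonium ion, R–O(H)R'⁺)
CF₃COO⁻: pKₐ(CF₃COOH) ≈ 0.2 — strongly electron-withdrawing CF₃ stabilises the carboxylate
NCO⁻: pKₐ(HOCN) ≈ 3.5 — resonance between N and O
CN⁻: pKₐ(HCN) ≈ 9.2
CH₃O⁻: pKₐ(CH₃OH) ≈ 15.5 — strong base; alkoxides do not leave unassisted
CH₃⁻: pKₐ(CH₄) ≈ 48
The question asks for worst first, so the sequence is read in increasing leaving-group ability.

CH₃⁻ < CH₃O⁻ < CN⁻ < NCO⁻ < CF₃COO⁻ < R'OH < ClO₄⁻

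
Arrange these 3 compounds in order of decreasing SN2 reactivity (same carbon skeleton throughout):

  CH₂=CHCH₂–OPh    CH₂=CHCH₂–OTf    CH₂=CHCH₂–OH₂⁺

CH₂=CHCH₂–OTf > CH₂=CHCH₂–OH₂⁺ > CH₂=CHCH₂–OPh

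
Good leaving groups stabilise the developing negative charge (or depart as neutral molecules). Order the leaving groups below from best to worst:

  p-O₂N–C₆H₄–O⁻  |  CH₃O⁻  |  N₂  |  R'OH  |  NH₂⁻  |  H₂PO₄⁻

N₂ > R'OH > H₂PO₄⁻ > p-O₂N–C₆H₄–O⁻ > CH₃O⁻ > NH₂⁻

Rank by basicity of the departing species: weakest base leaves most easily.
N₂: no meaningful conjugate acid; N₂ departs as an exceptionally stable neutral molecule
R'OH: pKₐ(R'OH₂⁺) ≈ -2.4
H₂PO₄⁻: pKₐ(H₃PO₄) ≈ 2.1
p-O₂N–C₆H₄–O⁻: pKₐ(p-nitrophenol) ≈ 7.2
CH₃O⁻: pKₐ(CH₃OH) ≈ 15.5
NH₂⁻: pKₐ(NH₃) ≈ 38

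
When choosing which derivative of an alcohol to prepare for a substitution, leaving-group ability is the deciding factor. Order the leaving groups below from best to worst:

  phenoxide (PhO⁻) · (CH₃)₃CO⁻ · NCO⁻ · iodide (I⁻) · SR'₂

iodide (I⁻): pKₐ(HI) ≈ -10 — large, highly polarisable; very weak base
SR'₂: pKₐ(R'₂SH⁺) ≈ -7 — neutral; leaves from a sulfonium salt (R–SR'₂⁺)
NCO⁻: pKₐ(HOCN) ≈ 3.5 — resonance between N and O
phenoxide (PhO⁻): pKₐ(C₆H₅OH (phenol)) ≈ 10 — resonance into the ring helps, but still a poor LG
(CH₃)₃CO⁻: pKₐ(t-BuOH) ≈ 18

iodide (I⁻) > SR'₂ > NCO⁻ > phenoxide (PhO⁻) > (CH₃)₃CO⁻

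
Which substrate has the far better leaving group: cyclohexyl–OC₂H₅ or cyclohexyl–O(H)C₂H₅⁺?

From cyclohexyl–OC₂H₅ the departing group would be CH₃CH₂O⁻ (pKₐ(CH₃CH₂OH) ≈ 16). Strong base; alkoxides do not leave unassisted.
From cyclohexyl–O(H)C₂H₅⁺ the leaving group is R'OH (pKₐ(R'OH₂⁺) ≈ -2.4). Neutral; leaves from a protonated ether (an oxonium ion, R–O(H)R'⁺).
(In practice cyclohexyl–O(H)C₂H₅⁺ is made from cyclohexyl–OC₂H₅ by protonation with concentrated HBr, allowing neutral ethanol, rather than ethoxide, to depart.)

cyclohexyl–O(H)C₂H₅⁺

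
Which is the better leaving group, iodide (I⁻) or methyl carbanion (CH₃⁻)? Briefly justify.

iodide (I⁻)

iodide (I⁻) is the better leaving group.
pKₐ(HI) ≈ -10 versus pKₐ(CH₄) ≈ 48: iodide (I⁻) is the much weaker base.
Large, highly polarisable; very weak base.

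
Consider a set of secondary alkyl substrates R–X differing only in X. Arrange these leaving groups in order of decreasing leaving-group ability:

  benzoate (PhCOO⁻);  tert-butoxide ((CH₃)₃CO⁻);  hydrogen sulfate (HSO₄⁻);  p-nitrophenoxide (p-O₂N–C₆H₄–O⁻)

hydrogen sulfate (HSO₄⁻) > benzoate (PhCOO⁻) > p-nitrophenoxide (p-O₂N–C₆H₄–O⁻) > tert-butoxide ((CH₃)₃CO⁻)

A good leaving group is a weak base: the lower the pKₐ of its conjugate acid, the more readily it departs.
hydrogen sulfate (HSO₄⁻): pKₐ(H₂SO₄) ≈ -3
benzoate (PhCOO⁻): pKₐ(C₆H₅COOH) ≈ 4.2
p-nitrophenoxide (p-O₂N–C₆H₄–O⁻): pKₐ(p-nitrophenol) ≈ 7.2
tert-butoxide ((CH₃)₃CO⁻): pKₐ(t-BuOH) ≈ 18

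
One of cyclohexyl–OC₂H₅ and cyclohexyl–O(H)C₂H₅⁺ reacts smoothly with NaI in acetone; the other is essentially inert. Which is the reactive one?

From cyclohexyl–OC₂H₅ the departing group would be CH₃CH₂O⁻ (pKₐ(CH₃CH₂OH) ≈ 16). Strong base; alkoxides do not leave unassisted.
From cyclohexyl–O(H)C₂H₅⁺ the leaving group is R'OH (pKₐ(R'OH₂⁺) ≈ -2.4). Neutral; leaves from a protonated ether (an oxonium ion, R–O(H)R'⁺).
(In practice cyclohexyl–O(H)C₂H₅⁺ is made from cyclohexyl–OC₂H₅ by protonation with concentrated HBr, allowing neutral ethanol, rather than ethoxide, to depart.)

cyclohexyl–O(H)C₂H₅⁺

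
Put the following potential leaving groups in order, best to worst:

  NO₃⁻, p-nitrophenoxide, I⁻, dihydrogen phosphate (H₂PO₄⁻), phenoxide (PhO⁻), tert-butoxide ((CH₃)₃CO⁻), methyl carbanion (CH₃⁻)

I⁻ > NO₃⁻ > dihydrogen phosphate (H₂PO₄⁻) > p-nitrophenoxide > phenoxide (PhO⁻) > tert-butoxide ((CH₃)₃CO⁻) > methyl carbanion (CH₃⁻)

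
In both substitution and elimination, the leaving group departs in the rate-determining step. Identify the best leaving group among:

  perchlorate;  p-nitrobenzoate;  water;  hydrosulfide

Rank by basicity of the departing species: weakest base leaves most easily.
perchlorate: pKₐ(HClO₄) ≈ -10
water: pKₐ(H₃O⁺) ≈ -1.7
p-nitrobenzoate: pKₐ(p-nitrobenzoic acid) ≈ 3.4
hydrosulfide: pKₐ(H₂S) ≈ 7

perchlorate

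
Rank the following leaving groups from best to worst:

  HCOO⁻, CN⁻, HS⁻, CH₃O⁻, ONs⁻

ONs⁻ > HCOO⁻ > HS⁻ > CN⁻ > CH₃O⁻

The more stable X⁻ (or X) is on its own — i.e. the weaker a base it is — the better a leaving group it makes.
ONs⁻: pKₐ(p-O₂NC₆H₄SO₃H) ≈ -3.5
HCOO⁻: pKₐ(HCOOH) ≈ 3.8
HS⁻: pKₐ(H₂S) ≈ 7
CN⁻: pKₐ(HCN) ≈ 9.2
CH₃O⁻: pKₐ(CH₃OH) ≈ 15.5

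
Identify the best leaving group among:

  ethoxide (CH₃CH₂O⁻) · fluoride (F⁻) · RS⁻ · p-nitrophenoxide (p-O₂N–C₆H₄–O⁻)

fluoride (F⁻)

A good leaving group is a weak base: the lower the pKₐ of its conjugate acid, the more readily it departs.
fluoride (F⁻): pKₐ(HF) ≈ 3.2
p-nitrophenoxide (p-O₂N–C₆H₄–O⁻): pKₐ(p-nitrophenol) ≈ 7.2
RS⁻: pKₐ(RSH (a thiol)) ≈ 10.5
ethoxide (CH₃CH₂O⁻): pKₐ(CH₃CH₂OH) ≈ 16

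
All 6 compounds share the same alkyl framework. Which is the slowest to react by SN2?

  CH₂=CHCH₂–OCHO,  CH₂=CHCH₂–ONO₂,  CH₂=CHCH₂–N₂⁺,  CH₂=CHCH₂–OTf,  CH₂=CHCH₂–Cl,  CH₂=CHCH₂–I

The skeletons are identical, so relative rate is governed entirely by leaving-group ability.
A good leaving group is a weak base: the lower the pKₐ of its conjugate acid, the more readily it departs.
CH₂=CHCH₂–N₂⁺ loses N₂: no meaningful conjugate acid; N₂ departs as an exceptionally stable neutral molecule
CH₂=CHCH₂–OTf loses OTf⁻: pKₐ(CF₃SO₃H (triflic acid)) ≈ -14
CH₂=CHCH₂–I loses I⁻: pKₐ(HI) ≈ -10
CH₂=CHCH₂–Cl loses Cl⁻: pKₐ(HCl) ≈ -7
CH₂=CHCH₂–ONO₂ loses NO₃⁻: pKₐ(HNO₃) ≈ -1.3
CH₂=CHCH₂–OCHO loses HCOO⁻: pKₐ(HCOOH) ≈ 3.8

CH₂=CHCH₂–OCHO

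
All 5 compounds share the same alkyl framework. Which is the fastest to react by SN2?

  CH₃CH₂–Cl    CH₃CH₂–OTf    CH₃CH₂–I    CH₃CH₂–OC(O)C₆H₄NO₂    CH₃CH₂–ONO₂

CH₃CH₂–OTf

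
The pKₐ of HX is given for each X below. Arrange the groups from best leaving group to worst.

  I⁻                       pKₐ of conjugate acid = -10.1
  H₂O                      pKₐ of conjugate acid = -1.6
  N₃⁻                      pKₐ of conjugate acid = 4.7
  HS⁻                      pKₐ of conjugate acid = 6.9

Lower conjugate-acid pKₐ ⇒ weaker base ⇒ better leaving group.
Sorting by the given values: I⁻ (-10.1), H₂O (-1.6), N₃⁻ (4.7), HS⁻ (6.9).

I⁻ > H₂O > N₃⁻ > HS⁻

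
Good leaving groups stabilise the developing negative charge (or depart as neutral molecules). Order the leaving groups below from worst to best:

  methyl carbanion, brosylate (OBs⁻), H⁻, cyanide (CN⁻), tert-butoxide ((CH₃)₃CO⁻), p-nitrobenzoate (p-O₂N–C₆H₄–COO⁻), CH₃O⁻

methyl carbanion < H⁻ < tert-butoxide ((CH₃)₃CO⁻) < CH₃O⁻ < cyanide (CN⁻) < p-nitrobenzoate (p-O₂N–C₆H₄–COO⁻) < brosylate (OBs⁻)

Leaving-group ability tracks the stability of the departed species; conjugate-acid pKₐ is the usual yardstick (lower pKₐ → better LG).
brosylate (OBs⁻): pKₐ(p-BrC₆H₄SO₃H) ≈ -2.8
p-nitrobenzoate (p-O₂N–C₆H₄–COO⁻): pKₐ(p-nitrobenzoic acid) ≈ 3.4
cyanide (CN⁻): pKₐ(HCN) ≈ 9.2
CH₃O⁻: pKₐ(CH₃OH) ≈ 15.5
tert-butoxide ((CH₃)₃CO⁻): pKₐ(t-BuOH) ≈ 18
H⁻: pKₐ(H₂) ≈ 36
methyl carbanion: pKₐ(CH₄) ≈ 48
Listed from poorest to best leaving group as asked.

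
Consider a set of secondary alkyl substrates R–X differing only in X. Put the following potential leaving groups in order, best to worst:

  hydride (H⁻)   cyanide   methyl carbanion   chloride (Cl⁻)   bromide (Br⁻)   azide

Rank by basicity of the departing species: weakest base leaves most easily.
bromide (Br⁻): pKₐ(HBr) ≈ -9 — weak base; good leaving group
chloride (Cl⁻): pKₐ(HCl) ≈ -7 — moderately weak base
azide: pKₐ(HN₃) ≈ 4.7 — linear, resonance-stabilised
cyanide: pKₐ(HCN) ≈ 9.2 — sp carbon stabilises the charge somewhat, but still a poor LG
hydride (H⁻): pKₐ(H₂) ≈ 36 — extremely strong base; leaves only in special hydride-transfer contexts
methyl carbanion: pKₐ(CH₄) ≈ 48

bromide (Br⁻) > chloride (Cl⁻) > azide > cyanide > hydride (H⁻) > methyl carbanion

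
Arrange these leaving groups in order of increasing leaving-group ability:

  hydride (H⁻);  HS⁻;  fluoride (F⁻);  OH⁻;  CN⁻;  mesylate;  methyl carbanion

methyl carbanion < hydride (H⁻) < OH⁻ < CN⁻ < HS⁻ < fluoride (F⁻) < mesylate

The more stable X⁻ (or X) is on its own — i.e. the weaker a base it is — the better a leaving group it makes.
mesylate: pKₐ(CH₃SO₃H (MsOH)) ≈ -1.9
fluoride (F⁻): pKₐ(HF) ≈ 3.2
HS⁻: pKₐ(H₂S) ≈ 7
CN⁻: pKₐ(HCN) ≈ 9.2
OH⁻: pKₐ(H₂O) ≈ 15.7
hydride (H⁻): pKₐ(H₂) ≈ 36
methyl carbanion: pKₐ(CH₄) ≈ 48
Listed from poorest to best leaving group as asked.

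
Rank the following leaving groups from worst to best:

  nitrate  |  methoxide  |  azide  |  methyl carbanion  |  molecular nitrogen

Leaving-group ability tracks the stability of the departed species; conjugate-acid pKₐ is the usual yardstick (lower pKₐ → better LG).
molecular nitrogen: no meaningful conjugate acid; N₂ departs as an exceptionally stable neutral molecule
nitrate: pKₐ(HNO₃) ≈ -1.3
azide: pKₐ(HN₃) ≈ 4.7 — linear, resonance-stabilised
methoxide: pKₐ(CH₃OH) ≈ 15.5 — strong base; alkoxides do not leave unassisted
methyl carbanion: pKₐ(CH₄) ≈ 48 — unstabilised carbanion; the worst conceivable leaving group
The question asks for worst first, so the sequence is read in increasing leaving-group ability.

methyl carbanion < methoxide < azide < nitrate < molecular nitrogen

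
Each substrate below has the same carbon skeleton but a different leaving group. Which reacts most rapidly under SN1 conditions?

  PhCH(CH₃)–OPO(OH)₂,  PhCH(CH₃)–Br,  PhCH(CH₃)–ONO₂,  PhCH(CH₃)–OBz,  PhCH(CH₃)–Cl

PhCH(CH₃)–Br

With the same alkyl group throughout, only the leaving group differentiates the rates.
Rank by basicity of the departing species: weakest base leaves most easily.
PhCH(CH₃)–Br loses Br⁻: pKₐ(HBr) ≈ -9
PhCH(CH₃)–Cl loses Cl⁻: pKₐ(HCl) ≈ -7
PhCH(CH₃)–ONO₂ loses NO₃⁻: pKₐ(HNO₃) ≈ -1.3
PhCH(CH₃)–OPO(OH)₂ loses H₂PO₄⁻: pKₐ(H₃PO₄) ≈ 2.1
PhCH(CH₃)–OBz loses PhCOO⁻: pKₐ(C₆H₅COOH) ≈ 4.2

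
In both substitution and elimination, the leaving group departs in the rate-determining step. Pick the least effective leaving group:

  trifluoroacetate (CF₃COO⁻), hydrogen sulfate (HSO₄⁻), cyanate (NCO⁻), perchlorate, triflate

triflate: pKₐ(CF₃SO₃H (triflic acid)) ≈ -14
perchlorate: pKₐ(HClO₄) ≈ -10
hydrogen sulfate (HSO₄⁻): pKₐ(H₂SO₄) ≈ -3
trifluoroacetate (CF₃COO⁻): pKₐ(CF₃COOH) ≈ 0.2
cyanate (NCO⁻): pKₐ(HOCN) ≈ 3.5

cyanate (NCO⁻)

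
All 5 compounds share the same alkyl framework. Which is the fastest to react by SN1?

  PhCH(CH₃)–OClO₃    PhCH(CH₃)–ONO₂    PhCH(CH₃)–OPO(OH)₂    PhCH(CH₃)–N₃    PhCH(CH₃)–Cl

PhCH(CH₃)–OClO₃

With the same alkyl group throughout, only the leaving group differentiates the rates.
Leaving-group ability tracks the stability of the departed species; conjugate-acid pKₐ is the usual yardstick (lower pKₐ → better LG).
PhCH(CH₃)–OClO₃ loses ClO₄⁻: pKₐ(HClO₄) ≈ -10
PhCH(CH₃)–Cl loses Cl⁻: pKₐ(HCl) ≈ -7
PhCH(CH₃)–ONO₂ loses NO₃⁻: pKₐ(HNO₃) ≈ -1.3
PhCH(CH₃)–OPO(OH)₂ loses H₂PO₄⁻: pKₐ(H₃PO₄) ≈ 2.1
PhCH(CH₃)–N₃ loses N₃⁻: pKₐ(HN₃) ≈ 4.7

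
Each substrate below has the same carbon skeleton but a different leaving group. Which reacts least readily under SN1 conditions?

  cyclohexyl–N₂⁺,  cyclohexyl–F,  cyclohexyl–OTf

The skeletons are identical, so relative rate is governed entirely by leaving-group ability.
The more stable X⁻ (or X) is on its own — i.e. the weaker a base it is — the better a leaving group it makes.
cyclohexyl–N₂⁺ loses N₂: no meaningful conjugate acid; N₂ departs as an exceptionally stable neutral molecule
cyclohexyl–OTf loses OTf⁻: pKₐ(CF₃SO₃H (triflic acid)) ≈ -14
cyclohexyl–F loses F⁻: pKₐ(HF) ≈ 3.2

cyclohexyl–F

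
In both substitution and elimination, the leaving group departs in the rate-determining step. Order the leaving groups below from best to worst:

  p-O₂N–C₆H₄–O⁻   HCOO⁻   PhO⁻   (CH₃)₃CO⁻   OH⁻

HCOO⁻ > p-O₂N–C₆H₄–O⁻ > PhO⁻ > OH⁻ > (CH₃)₃CO⁻

The more stable X⁻ (or X) is on its own — i.e. the weaker a base it is — the better a leaving group it makes.
HCOO⁻: pKₐ(HCOOH) ≈ 3.8
p-O₂N–C₆H₄–O⁻: pKₐ(p-nitrophenol) ≈ 7.2
PhO⁻: pKₐ(C₆H₅OH (phenol)) ≈ 10
OH⁻: pKₐ(H₂O) ≈ 15.7
(CH₃)₃CO⁻: pKₐ(t-BuOH) ≈ 18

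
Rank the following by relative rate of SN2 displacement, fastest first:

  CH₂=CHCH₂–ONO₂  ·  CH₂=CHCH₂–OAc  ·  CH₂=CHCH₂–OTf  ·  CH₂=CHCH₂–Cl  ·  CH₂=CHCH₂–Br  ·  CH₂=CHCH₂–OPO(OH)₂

The skeletons are identical, so relative rate is governed entirely by leaving-group ability.
Rank by basicity of the departing species: weakest base leaves most easily.
CH₂=CHCH₂–OTf loses OTf⁻: pKₐ(CF₃SO₃H (triflic acid)) ≈ -14
CH₂=CHCH₂–Br loses Br⁻: pKₐ(HBr) ≈ -9
CH₂=CHCH₂–Cl loses Cl⁻: pKₐ(HCl) ≈ -7
CH₂=CHCH₂–ONO₂ loses NO₃⁻: pKₐ(HNO₃) ≈ -1.3
CH₂=CHCH₂–OPO(OH)₂ loses H₂PO₄⁻: pKₐ(H₃PO₄) ≈ 2.1
CH₂=CHCH₂–OAc loses AcO⁻: pKₐ(CH₃COOH) ≈ 4.8

CH₂=CHCH₂–OTf > CH₂=CHCH₂–Br > CH₂=CHCH₂–Cl > CH₂=CHCH₂–ONO₂ > CH₂=CHCH₂–OPO(OH)₂ > CH₂=CHCH₂–OAc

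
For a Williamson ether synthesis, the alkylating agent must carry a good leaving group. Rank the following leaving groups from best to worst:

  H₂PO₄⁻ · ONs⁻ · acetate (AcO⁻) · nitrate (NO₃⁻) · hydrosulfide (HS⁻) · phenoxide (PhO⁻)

ONs⁻ > nitrate (NO₃⁻) > H₂PO₄⁻ > acetate (AcO⁻) > hydrosulfide (HS⁻) > phenoxide (PhO⁻)

The more stable X⁻ (or X) is on its own — i.e. the weaker a base it is — the better a leaving group it makes.
ONs⁻: pKₐ(p-O₂NC₆H₄SO₃H) ≈ -3.5
nitrate (NO₃⁻): pKₐ(HNO₃) ≈ -1.3
H₂PO₄⁻: pKₐ(H₃PO₄) ≈ 2.1
acetate (AcO⁻): pKₐ(CH₃COOH) ≈ 4.8
hydrosulfide (HS⁻): pKₐ(H₂S) ≈ 7
phenoxide (PhO⁻): pKₐ(C₆H₅OH (phenol)) ≈ 10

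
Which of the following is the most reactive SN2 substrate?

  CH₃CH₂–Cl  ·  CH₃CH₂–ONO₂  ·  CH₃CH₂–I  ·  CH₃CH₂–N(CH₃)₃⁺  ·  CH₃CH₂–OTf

With the same alkyl group throughout, only the leaving group differentiates the rates.
The more stable X⁻ (or X) is on its own — i.e. the weaker a base it is — the better a leaving group it makes.
CH₃CH₂–OTf loses OTf⁻: pKₐ(CF₃SO₃H (triflic acid)) ≈ -14
CH₃CH₂–I loses I⁻: pKₐ(HI) ≈ -10
CH₃CH₂–Cl loses Cl⁻: pKₐ(HCl) ≈ -7
CH₃CH₂–ONO₂ loses NO₃⁻: pKₐ(HNO₃) ≈ -1.3
CH₃CH₂–N(CH₃)₃⁺ loses NR'₃: pKₐ(R'₃NH⁺) ≈ 10.7

CH₃CH₂–OTf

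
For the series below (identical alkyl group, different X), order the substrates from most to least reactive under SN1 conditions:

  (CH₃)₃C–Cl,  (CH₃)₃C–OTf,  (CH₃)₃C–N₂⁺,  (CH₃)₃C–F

The skeletons are identical, so relative rate is governed entirely by leaving-group ability.
Leaving-group ability tracks the stability of the departed species; conjugate-acid pKₐ is the usual yardstick (lower pKₐ → better LG).
(CH₃)₃C–N₂⁺ loses N₂: no meaningful conjugate acid; N₂ departs as an exceptionally stable neutral molecule
(CH₃)₃C–OTf loses OTf⁻: pKₐ(CF₃SO₃H (triflic acid)) ≈ -14
(CH₃)₃C–Cl loses Cl⁻: pKₐ(HCl) ≈ -7
(CH₃)₃C–F loses F⁻: pKₐ(HF) ≈ 3.2

(CH₃)₃C–N₂⁺ > (CH₃)₃C–OTf > (CH₃)₃C–Cl > (CH₃)₃C–F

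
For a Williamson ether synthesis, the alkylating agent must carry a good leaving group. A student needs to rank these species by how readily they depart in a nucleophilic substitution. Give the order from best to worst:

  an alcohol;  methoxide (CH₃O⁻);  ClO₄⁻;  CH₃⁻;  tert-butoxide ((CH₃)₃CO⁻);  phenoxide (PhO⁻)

ClO₄⁻ > an alcohol > phenoxide (PhO⁻) > methoxide (CH₃O⁻) > tert-butoxide ((CH₃)₃CO⁻) > CH₃⁻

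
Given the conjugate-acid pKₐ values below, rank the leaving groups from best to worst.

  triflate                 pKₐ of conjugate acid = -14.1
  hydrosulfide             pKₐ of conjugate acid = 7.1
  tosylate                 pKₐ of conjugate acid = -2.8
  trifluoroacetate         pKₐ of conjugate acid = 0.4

triflate > tosylate > trifluoroacetate > hydrosulfide

Lower conjugate-acid pKₐ ⇒ weaker base ⇒ better leaving group.
Sorting by the given values: triflate (-14.1), tosylate (-2.8), trifluoroacetate (0.4), hydrosulfide (7.1).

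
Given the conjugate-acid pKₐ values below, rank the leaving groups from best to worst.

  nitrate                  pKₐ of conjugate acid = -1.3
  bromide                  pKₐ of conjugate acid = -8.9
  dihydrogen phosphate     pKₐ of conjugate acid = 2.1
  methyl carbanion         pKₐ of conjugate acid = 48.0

Lower conjugate-acid pKₐ ⇒ weaker base ⇒ better leaving group.
Sorting by the given values: bromide (-8.9), nitrate (-1.3), dihydrogen phosphate (2.1), methyl carbanion (48.0).

bromide > nitrate > dihydrogen phosphate > methyl carbanion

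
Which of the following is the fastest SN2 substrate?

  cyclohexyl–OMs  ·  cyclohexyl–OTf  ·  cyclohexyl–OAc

cyclohexyl–OTf

With the same alkyl group throughout, only the leaving group differentiates the rates.
Leaving-group ability tracks the stability of the departed species; conjugate-acid pKₐ is the usual yardstick (lower pKₐ → better LG).
cyclohexyl–OTf loses OTf⁻: pKₐ(CF₃SO₃H (triflic acid)) ≈ -14
cyclohexyl–OMs loses OMs⁻: pKₐ(CH₃SO₃H (MsOH)) ≈ -1.9
cyclohexyl–OAc loses AcO⁻: pKₐ(CH₃COOH) ≈ 4.8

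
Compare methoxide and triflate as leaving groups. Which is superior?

triflate is the better leaving group.
pKₐ(CF₃SO₃H (triflic acid)) ≈ -14 versus pKₐ(CH₃OH) ≈ 15.5: triflate is the much weaker base.
Charge spread over three oxygens and a CF₃ group; the premier leaving group in synthesis.

triflate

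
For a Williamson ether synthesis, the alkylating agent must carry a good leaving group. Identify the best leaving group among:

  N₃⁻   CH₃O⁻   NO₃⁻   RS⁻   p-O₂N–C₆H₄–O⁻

NO₃⁻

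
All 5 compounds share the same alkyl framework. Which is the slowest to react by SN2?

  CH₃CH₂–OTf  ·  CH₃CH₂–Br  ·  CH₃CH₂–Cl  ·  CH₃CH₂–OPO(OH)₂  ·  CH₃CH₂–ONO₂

CH₃CH₂–OPO(OH)₂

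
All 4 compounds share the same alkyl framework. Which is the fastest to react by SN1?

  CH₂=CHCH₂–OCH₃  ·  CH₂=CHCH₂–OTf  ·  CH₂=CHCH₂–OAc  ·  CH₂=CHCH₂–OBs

Identical carbon frameworks mean the comparison reduces to leaving-group quality.
The more stable X⁻ (or X) is on its own — i.e. the weaker a base it is — the better a leaving group it makes.
CH₂=CHCH₂–OTf loses OTf⁻: pKₐ(CF₃SO₃H (triflic acid)) ≈ -14
CH₂=CHCH₂–OBs loses OBs⁻: pKₐ(p-BrC₆H₄SO₃H) ≈ -2.8
CH₂=CHCH₂–OAc loses AcO⁻: pKₐ(CH₃COOH) ≈ 4.8
CH₂=CHCH₂–OCH₃ loses CH₃O⁻: pKₐ(CH₃OH) ≈ 15.5

CH₂=CHCH₂–OTf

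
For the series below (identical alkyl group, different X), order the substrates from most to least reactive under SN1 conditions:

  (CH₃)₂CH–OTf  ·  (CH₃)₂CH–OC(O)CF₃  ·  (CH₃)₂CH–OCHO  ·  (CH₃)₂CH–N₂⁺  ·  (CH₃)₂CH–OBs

Same R in every case — rank the leaving groups.
A good leaving group is a weak base: the lower the pKₐ of its conjugate acid, the more readily it departs.
(CH₃)₂CH–N₂⁺ loses N₂: no meaningful conjugate acid; N₂ departs as an exceptionally stable neutral molecule
(CH₃)₂CH–OTf loses OTf⁻: pKₐ(CF₃SO₃H (triflic acid)) ≈ -14
(CH₃)₂CH–OBs loses OBs⁻: pKₐ(p-BrC₆H₄SO₃H) ≈ -2.8
(CH₃)₂CH–OC(O)CF₃ loses CF₃COO⁻: pKₐ(CF₃COOH) ≈ 0.2
(CH₃)₂CH–OCHO loses HCOO⁻: pKₐ(HCOOH) ≈ 3.8

(CH₃)₂CH–N₂⁺ > (CH₃)₂CH–OTf > (CH₃)₂CH–OBs > (CH₃)₂CH–OC(O)CF₃ > (CH₃)₂CH–OCHO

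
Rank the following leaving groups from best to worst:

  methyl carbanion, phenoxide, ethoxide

phenoxide > ethoxide > methyl carbanion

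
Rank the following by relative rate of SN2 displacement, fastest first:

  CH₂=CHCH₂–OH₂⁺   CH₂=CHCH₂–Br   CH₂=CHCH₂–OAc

CH₂=CHCH₂–Br > CH₂=CHCH₂–OH₂⁺ > CH₂=CHCH₂–OAc

With the same alkyl group throughout, only the leaving group differentiates the rates.
A good leaving group is a weak base: the lower the pKₐ of its conjugate acid, the more readily it departs.
CH₂=CHCH₂–Br loses Br⁻: pKₐ(HBr) ≈ -9
CH₂=CHCH₂–OH₂⁺ loses H₂O: pKₐ(H₃O⁺) ≈ -1.7
CH₂=CHCH₂–OAc loses AcO⁻: pKₐ(CH₃COOH) ≈ 4.8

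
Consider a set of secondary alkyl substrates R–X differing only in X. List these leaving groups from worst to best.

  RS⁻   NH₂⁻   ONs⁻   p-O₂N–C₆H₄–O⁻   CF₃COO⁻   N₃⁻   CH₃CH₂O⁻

ONs⁻: pKₐ(p-O₂NC₆H₄SO₃H) ≈ -3.5 — p-nitro group further stabilises the sulfonate
CF₃COO⁻: pKₐ(CF₃COOH) ≈ 0.2
N₃⁻: pKₐ(HN₃) ≈ 4.7 — linear, resonance-stabilised
p-O₂N–C₆H₄–O⁻: pKₐ(p-nitrophenol) ≈ 7.2 — nitro group delocalises the charge; the classic chromogenic LG
RS⁻: pKₐ(RSH (a thiol)) ≈ 10.5 — moderately basic; rarely leaves without activation
CH₃CH₂O⁻: pKₐ(CH₃CH₂OH) ≈ 16 — strong base; alkoxides do not leave unassisted
NH₂⁻: pKₐ(NH₃) ≈ 38 — extremely strong base; never a leaving group
The question asks for worst first, so the sequence is read in increasing leaving-group ability.

NH₂⁻ < CH₃CH₂O⁻ < RS⁻ < p-O₂N–C₆H₄–O⁻ < N₃⁻ < CF₃COO⁻ < ONs⁻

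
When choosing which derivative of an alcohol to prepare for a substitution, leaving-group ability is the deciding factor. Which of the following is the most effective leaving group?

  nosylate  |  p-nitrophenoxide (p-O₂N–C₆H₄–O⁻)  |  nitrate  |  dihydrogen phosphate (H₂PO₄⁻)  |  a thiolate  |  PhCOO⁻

nosylate: pKₐ(p-O₂NC₆H₄SO₃H) ≈ -3.5
nitrate: pKₐ(HNO₃) ≈ -1.3
dihydrogen phosphate (H₂PO₄⁻): pKₐ(H₃PO₄) ≈ 2.1
PhCOO⁻: pKₐ(C₆H₅COOH) ≈ 4.2
p-nitrophenoxide (p-O₂N–C₆H₄–O⁻): pKₐ(p-nitrophenol) ≈ 7.2
a thiolate: pKₐ(RSH (a thiol)) ≈ 10.5

nosylate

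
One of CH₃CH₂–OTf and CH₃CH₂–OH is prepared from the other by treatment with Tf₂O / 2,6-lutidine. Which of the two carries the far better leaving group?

From CH₃CH₂–OH the departing group would be OH⁻ (pKₐ(H₂O) ≈ 15.7). Strong base; essentially never leaves without prior activation.
From CH₃CH₂–OTf the leaving group is OTf⁻ (pKₐ(CF₃SO₃H (triflic acid)) ≈ -14). Charge spread over three oxygens and a CF₃ group; the premier leaving group in synthesis.
Treatment with Tf₂O / 2,6-lutidine works by converting the hydroxyl into a triflate, making CH₃CH₂–OTf enormously more reactive.

CH₃CH₂–OTf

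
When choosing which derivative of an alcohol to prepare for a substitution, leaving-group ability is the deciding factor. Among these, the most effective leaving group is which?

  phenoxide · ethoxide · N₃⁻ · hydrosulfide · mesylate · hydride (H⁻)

mesylate

mesylate: pKₐ(CH₃SO₃H (MsOH)) ≈ -1.9
N₃⁻: pKₐ(HN₃) ≈ 4.7
hydrosulfide: pKₐ(H₂S) ≈ 7
phenoxide: pKₐ(C₆H₅OH (phenol)) ≈ 10
ethoxide: pKₐ(CH₃CH₂OH) ≈ 16
hydride (H⁻): pKₐ(H₂) ≈ 36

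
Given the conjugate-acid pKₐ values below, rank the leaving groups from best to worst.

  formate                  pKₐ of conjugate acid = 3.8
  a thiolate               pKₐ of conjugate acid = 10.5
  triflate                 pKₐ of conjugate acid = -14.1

Lower conjugate-acid pKₐ ⇒ weaker base ⇒ better leaving group.
Sorting by the given values: triflate (-14.1), formate (3.8), a thiolate (10.5).

triflate > formate > a thiolate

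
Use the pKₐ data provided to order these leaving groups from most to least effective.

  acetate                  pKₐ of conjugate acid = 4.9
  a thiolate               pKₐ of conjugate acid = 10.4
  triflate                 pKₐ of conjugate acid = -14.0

Lower conjugate-acid pKₐ ⇒ weaker base ⇒ better leaving group.
Sorting by the given values: triflate (-14.0), acetate (4.9), a thiolate (10.4).

triflate > acetate > a thiolate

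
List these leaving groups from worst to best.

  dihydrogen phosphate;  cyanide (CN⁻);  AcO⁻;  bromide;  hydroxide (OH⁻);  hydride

The more stable X⁻ (or X) is on its own — i.e. the weaker a base it is — the better a leaving group it makes.
bromide: pKₐ(HBr) ≈ -9 — weak base; good leaving group
dihydrogen phosphate: pKₐ(H₃PO₄) ≈ 2.1
AcO⁻: pKₐ(CH₃COOH) ≈ 4.8 — resonance-stabilised but still a weak base
cyanide (CN⁻): pKₐ(HCN) ≈ 9.2 — sp carbon stabilises the charge somewhat, but still a poor LG
hydroxide (OH⁻): pKₐ(H₂O) ≈ 15.7 — strong base; essentially never leaves without prior activation
hydride: pKₐ(H₂) ≈ 36 — extremely strong base; leaves only in special hydride-transfer contexts
Listed from poorest to best leaving group as asked.

hydride < hydroxide (OH⁻) < cyanide (CN⁻) < AcO⁻ < dihydrogen phosphate < bromide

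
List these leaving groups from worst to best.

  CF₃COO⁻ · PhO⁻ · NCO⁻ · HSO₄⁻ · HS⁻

PhO⁻ < HS⁻ < NCO⁻ < CF₃COO⁻ < HSO₄⁻

HSO₄⁻: pKₐ(H₂SO₄) ≈ -3 — conjugate base of a strong mineral acid
CF₃COO⁻: pKₐ(CF₃COOH) ≈ 0.2 — strongly electron-withdrawing CF₃ stabilises the carboxylate
NCO⁻: pKₐ(HOCN) ≈ 3.5 — resonance between N and O
HS⁻: pKₐ(H₂S) ≈ 7
PhO⁻: pKₐ(C₆H₅OH (phenol)) ≈ 10 — resonance into the ring helps, but still a poor LG
The question asks for worst first, so the sequence is read in increasing leaving-group ability.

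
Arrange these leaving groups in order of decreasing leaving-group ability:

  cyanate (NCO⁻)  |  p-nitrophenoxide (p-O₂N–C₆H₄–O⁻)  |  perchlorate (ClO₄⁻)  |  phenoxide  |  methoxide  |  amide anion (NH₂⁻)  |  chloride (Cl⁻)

Rank by basicity of the departing species: weakest base leaves most easily.
perchlorate (ClO₄⁻): pKₐ(HClO₄) ≈ -10
chloride (Cl⁻): pKₐ(HCl) ≈ -7
cyanate (NCO⁻): pKₐ(HOCN) ≈ 3.5
p-nitrophenoxide (p-O₂N–C₆H₄–O⁻): pKₐ(p-nitrophenol) ≈ 7.2
phenoxide: pKₐ(C₆H₅OH (phenol)) ≈ 10
methoxide: pKₐ(CH₃OH) ≈ 15.5
amide anion (NH₂⁻): pKₐ(NH₃) ≈ 38

perchlorate (ClO₄⁻) > chloride (Cl⁻) > cyanate (NCO⁻) > p-nitrophenoxide (p-O₂N–C₆H₄–O⁻) > phenoxide > methoxide > amide anion (NH₂⁻)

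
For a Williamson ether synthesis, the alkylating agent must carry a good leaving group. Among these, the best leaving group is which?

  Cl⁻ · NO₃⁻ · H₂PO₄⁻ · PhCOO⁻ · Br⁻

Leaving-group ability tracks the stability of the departed species; conjugate-acid pKₐ is the usual yardstick (lower pKₐ → better LG).
Br⁻: pKₐ(HBr) ≈ -9
Cl⁻: pKₐ(HCl) ≈ -7
NO₃⁻: pKₐ(HNO₃) ≈ -1.3
H₂PO₄⁻: pKₐ(H₃PO₄) ≈ 2.1
PhCOO⁻: pKₐ(C₆H₅COOH) ≈ 4.2

Br⁻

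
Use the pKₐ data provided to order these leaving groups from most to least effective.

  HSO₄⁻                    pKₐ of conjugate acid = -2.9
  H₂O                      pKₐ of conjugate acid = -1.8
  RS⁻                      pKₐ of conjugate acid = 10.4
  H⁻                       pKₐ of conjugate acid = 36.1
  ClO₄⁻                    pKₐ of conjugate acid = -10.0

ClO₄⁻ > HSO₄⁻ > H₂O > RS⁻ > H⁻

Lower conjugate-acid pKₐ ⇒ weaker base ⇒ better leaving group.
Sorting by the given values: ClO₄⁻ (-10.0), HSO₄⁻ (-2.9), H₂O (-1.8), RS⁻ (10.4), H⁻ (36.1).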